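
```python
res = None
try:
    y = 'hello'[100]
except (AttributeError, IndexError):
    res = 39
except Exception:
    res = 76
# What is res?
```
39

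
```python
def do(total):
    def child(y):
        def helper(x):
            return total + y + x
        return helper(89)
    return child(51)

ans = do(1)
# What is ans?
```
141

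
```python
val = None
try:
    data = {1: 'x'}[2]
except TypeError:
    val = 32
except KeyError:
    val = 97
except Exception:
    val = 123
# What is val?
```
97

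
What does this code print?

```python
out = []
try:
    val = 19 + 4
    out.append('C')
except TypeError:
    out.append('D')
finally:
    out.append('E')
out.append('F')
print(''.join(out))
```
CEF

finally runs after normal execution too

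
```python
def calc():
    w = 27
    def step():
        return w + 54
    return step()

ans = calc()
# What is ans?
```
81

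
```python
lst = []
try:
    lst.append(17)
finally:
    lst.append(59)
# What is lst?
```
[17, 59]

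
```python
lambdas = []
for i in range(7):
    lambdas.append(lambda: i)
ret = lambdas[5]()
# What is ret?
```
6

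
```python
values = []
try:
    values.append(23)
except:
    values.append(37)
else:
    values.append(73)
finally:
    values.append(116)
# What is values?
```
[23, 73, 116]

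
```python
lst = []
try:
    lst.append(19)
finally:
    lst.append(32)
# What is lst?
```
[19, 32]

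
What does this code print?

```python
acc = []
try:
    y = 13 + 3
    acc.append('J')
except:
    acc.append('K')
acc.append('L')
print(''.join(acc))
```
JL

No exception, try block completes normally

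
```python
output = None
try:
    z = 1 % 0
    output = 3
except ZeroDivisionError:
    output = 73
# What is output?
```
73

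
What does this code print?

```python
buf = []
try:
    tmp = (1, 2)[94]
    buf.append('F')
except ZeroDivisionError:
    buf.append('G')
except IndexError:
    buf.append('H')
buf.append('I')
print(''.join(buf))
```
HI

IndexError is caught by its specific handler, not ZeroDivisionError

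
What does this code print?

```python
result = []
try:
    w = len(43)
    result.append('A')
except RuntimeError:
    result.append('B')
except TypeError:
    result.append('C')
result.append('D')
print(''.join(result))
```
CD

TypeError is caught by its specific handler, not RuntimeError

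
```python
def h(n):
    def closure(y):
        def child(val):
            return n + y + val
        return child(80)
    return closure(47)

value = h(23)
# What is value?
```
150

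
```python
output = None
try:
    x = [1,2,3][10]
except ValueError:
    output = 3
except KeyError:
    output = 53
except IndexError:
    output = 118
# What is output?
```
118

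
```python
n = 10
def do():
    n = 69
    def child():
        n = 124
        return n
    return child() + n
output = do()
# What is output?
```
193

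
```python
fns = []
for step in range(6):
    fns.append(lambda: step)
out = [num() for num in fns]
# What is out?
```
[5, 5, 5, 5, 5, 5]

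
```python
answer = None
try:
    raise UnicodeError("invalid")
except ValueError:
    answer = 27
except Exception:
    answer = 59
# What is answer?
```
27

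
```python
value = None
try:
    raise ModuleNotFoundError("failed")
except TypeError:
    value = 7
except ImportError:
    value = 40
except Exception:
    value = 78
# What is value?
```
40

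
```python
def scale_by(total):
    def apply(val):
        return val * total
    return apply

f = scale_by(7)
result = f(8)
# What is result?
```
56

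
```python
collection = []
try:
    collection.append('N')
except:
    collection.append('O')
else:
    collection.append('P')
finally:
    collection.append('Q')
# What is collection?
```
['N', 'P', 'Q']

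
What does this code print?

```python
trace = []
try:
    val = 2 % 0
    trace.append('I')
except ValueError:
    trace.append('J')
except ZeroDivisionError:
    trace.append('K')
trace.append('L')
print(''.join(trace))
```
KL

ZeroDivisionError is caught by its specific handler, not ValueError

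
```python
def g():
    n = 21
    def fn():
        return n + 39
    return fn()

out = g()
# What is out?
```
60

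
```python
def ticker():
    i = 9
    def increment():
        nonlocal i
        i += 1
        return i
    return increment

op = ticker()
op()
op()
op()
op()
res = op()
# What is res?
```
14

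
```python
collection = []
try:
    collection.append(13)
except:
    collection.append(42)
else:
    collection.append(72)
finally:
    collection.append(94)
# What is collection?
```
[13, 72, 94]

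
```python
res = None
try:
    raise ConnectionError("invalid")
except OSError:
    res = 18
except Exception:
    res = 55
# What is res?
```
18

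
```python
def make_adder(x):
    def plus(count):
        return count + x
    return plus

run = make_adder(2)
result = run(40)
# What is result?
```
42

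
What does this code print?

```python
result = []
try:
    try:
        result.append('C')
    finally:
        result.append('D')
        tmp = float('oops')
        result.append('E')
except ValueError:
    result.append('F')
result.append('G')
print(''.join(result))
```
CDFG

Exception in inner finally caught by outer except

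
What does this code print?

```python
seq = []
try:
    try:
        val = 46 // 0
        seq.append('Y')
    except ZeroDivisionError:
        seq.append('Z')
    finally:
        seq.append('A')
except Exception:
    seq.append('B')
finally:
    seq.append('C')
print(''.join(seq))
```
ZAC

Both finally blocks run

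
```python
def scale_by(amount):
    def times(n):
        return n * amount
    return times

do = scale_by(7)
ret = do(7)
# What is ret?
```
49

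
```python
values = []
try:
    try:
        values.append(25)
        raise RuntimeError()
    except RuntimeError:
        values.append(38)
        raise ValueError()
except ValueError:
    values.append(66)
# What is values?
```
[25, 38, 66]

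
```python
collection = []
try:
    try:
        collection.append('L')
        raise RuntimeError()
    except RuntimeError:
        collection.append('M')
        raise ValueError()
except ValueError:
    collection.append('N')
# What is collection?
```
['L', 'M', 'N']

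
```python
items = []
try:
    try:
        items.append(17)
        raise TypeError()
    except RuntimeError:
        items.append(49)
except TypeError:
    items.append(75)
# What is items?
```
[17, 75]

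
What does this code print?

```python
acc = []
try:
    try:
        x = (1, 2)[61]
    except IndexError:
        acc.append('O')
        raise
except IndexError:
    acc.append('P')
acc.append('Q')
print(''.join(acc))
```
OPQ

raise without argument re-raises current exception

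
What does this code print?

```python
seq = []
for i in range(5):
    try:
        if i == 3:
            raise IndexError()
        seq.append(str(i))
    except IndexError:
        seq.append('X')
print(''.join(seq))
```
012X4

Exception on i=3 caught, loop continues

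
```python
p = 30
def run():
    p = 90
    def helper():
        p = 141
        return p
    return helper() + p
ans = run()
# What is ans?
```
231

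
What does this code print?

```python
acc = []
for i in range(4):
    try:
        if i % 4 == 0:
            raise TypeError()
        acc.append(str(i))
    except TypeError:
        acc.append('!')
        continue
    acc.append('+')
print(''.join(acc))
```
!1+2+3+

continue in except skips rest of loop body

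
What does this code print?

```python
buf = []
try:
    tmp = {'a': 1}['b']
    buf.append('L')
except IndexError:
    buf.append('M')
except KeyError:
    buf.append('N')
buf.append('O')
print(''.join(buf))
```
NO

KeyError is caught by its specific handler, not IndexError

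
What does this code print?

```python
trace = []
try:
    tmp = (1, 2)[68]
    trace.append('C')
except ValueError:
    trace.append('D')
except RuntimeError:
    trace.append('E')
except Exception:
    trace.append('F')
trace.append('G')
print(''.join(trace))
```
FG

IndexError not specifically caught, falls to Exception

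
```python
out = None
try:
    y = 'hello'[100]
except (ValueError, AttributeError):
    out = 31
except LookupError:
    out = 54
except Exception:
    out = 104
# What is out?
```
54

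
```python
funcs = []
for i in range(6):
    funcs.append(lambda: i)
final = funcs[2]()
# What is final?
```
5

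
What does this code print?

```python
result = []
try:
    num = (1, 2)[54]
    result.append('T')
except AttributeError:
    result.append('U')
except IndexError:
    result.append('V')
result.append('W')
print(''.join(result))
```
VW

IndexError is caught by its specific handler, not AttributeError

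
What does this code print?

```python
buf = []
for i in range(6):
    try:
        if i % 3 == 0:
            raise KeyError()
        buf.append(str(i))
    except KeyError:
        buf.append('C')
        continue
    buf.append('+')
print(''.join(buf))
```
C1+2+C4+5+

continue in except skips rest of loop body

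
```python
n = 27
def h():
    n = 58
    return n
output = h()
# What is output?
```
58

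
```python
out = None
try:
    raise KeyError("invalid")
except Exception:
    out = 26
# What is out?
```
26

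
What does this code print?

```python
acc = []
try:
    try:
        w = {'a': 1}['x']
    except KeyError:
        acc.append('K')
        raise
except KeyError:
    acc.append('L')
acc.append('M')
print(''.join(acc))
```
KLM

raise without argument re-raises current exception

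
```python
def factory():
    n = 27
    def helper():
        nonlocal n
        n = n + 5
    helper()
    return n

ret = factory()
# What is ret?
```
32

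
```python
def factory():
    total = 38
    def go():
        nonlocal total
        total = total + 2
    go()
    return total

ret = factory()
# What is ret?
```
40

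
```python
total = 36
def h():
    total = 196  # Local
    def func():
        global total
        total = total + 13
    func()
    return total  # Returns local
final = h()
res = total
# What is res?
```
49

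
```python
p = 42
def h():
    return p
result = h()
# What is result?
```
42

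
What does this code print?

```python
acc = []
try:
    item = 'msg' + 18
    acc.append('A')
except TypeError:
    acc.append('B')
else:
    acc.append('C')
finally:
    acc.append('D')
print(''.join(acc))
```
BD

Exception: except runs, else skipped, finally runs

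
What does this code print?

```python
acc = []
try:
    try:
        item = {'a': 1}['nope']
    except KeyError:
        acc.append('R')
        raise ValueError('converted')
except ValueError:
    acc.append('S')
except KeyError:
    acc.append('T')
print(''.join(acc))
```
RS

New ValueError raised, caught by outer ValueError handler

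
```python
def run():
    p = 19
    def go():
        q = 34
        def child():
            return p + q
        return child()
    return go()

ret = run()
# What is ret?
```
53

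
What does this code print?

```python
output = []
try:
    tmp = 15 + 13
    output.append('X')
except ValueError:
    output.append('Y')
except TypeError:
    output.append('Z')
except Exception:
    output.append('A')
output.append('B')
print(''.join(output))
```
XB

No exception, try block completes normally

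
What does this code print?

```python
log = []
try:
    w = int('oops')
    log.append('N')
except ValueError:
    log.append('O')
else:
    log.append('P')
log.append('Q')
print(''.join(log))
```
OQ

else block skipped when exception is caught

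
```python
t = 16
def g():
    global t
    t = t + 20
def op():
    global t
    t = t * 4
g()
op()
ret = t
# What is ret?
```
144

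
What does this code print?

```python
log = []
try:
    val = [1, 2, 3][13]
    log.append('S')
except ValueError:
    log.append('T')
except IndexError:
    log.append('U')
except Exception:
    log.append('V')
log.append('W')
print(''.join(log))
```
UW

IndexError matches before generic Exception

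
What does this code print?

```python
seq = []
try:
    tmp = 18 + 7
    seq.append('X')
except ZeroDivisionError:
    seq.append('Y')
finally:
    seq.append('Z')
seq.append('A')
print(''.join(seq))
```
XZA

finally runs after normal execution too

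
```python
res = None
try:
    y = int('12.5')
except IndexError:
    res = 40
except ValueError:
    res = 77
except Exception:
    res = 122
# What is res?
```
77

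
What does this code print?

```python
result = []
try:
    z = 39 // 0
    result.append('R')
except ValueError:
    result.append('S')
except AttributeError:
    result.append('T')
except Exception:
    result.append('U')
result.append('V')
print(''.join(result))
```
UV

ZeroDivisionError not specifically caught, falls to Exception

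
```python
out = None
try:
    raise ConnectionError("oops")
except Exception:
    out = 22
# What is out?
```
22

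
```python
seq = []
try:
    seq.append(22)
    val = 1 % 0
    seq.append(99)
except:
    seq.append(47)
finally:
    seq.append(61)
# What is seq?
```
[22, 47, 61]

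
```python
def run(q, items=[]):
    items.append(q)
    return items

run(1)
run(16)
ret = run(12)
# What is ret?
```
[1, 16, 12]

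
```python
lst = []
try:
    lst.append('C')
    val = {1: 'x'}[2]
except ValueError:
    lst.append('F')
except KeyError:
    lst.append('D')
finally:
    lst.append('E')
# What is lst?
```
['C', 'D', 'E']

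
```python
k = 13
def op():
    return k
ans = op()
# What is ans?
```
13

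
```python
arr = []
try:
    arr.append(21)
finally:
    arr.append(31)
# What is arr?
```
[21, 31]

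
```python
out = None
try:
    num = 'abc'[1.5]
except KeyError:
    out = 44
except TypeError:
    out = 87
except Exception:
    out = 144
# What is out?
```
87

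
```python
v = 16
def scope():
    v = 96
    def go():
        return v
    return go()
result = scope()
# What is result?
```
96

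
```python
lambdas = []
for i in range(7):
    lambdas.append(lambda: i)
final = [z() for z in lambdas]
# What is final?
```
[6, 6, 6, 6, 6, 6, 6]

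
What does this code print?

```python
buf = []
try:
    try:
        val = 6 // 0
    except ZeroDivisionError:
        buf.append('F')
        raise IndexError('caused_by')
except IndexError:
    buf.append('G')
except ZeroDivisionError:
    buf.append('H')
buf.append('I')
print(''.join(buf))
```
FGI

IndexError raised and caught, original ZeroDivisionError not re-raised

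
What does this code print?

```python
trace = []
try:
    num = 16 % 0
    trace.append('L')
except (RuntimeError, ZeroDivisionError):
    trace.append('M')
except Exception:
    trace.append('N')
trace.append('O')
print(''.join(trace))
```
MO

ZeroDivisionError matches tuple containing it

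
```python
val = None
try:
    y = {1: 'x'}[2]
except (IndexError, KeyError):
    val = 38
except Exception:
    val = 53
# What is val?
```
38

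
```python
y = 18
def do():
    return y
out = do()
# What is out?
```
18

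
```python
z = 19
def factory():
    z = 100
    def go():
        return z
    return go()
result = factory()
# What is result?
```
100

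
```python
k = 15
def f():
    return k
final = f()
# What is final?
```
15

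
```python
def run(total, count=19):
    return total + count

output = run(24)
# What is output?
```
43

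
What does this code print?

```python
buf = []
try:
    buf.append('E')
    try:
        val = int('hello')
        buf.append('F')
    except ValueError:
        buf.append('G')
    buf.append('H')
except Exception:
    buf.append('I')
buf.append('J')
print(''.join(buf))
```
EGHJ

Inner exception caught by inner handler, outer continues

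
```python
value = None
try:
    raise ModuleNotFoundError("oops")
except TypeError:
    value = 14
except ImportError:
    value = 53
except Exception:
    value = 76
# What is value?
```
53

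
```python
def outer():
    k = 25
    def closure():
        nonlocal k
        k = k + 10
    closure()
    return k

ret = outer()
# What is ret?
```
35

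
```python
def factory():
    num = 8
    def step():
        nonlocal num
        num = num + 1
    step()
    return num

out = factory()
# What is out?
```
9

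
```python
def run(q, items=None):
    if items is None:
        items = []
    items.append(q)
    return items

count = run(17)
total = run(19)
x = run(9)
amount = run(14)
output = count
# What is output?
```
[17]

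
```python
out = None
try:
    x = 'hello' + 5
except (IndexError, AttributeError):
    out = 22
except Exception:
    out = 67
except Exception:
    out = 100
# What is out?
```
67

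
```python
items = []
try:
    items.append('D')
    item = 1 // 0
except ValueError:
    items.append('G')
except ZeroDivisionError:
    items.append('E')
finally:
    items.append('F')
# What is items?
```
['D', 'E', 'F']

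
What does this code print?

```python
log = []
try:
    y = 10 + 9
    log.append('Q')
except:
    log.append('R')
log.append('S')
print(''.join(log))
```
QS

No exception, try block completes normally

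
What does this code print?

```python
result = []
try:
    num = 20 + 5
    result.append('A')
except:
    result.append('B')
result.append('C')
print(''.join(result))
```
AC

No exception, try block completes normally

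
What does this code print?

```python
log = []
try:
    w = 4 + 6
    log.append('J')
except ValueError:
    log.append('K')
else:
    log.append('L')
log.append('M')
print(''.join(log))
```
JLM

else block runs when no exception occurs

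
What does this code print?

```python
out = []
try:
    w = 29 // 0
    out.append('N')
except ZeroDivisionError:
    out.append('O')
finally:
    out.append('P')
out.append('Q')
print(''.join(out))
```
OPQ

finally always runs, even after exception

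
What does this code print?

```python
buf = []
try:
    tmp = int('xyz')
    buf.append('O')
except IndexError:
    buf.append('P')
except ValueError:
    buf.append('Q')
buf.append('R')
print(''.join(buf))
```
QR

ValueError is caught by its specific handler, not IndexError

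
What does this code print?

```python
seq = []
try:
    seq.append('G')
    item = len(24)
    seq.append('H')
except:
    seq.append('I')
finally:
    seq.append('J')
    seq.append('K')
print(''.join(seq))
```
GIJK

Code before exception runs, then except, then all of finally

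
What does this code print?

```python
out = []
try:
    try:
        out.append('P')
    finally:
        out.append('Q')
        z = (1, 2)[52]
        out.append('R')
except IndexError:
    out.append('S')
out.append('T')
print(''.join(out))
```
PQST

Exception in inner finally caught by outer except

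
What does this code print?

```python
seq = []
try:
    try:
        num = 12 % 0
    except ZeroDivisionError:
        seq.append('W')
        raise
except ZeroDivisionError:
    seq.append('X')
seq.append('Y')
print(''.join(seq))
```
WXY

raise without argument re-raises current exception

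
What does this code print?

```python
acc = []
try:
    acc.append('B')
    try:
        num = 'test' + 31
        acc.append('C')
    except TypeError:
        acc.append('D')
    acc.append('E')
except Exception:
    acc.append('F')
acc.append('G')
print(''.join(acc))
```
BDEG

Inner exception caught by inner handler, outer continues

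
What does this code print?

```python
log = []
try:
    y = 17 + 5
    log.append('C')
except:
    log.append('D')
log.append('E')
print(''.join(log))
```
CE

No exception, try block completes normally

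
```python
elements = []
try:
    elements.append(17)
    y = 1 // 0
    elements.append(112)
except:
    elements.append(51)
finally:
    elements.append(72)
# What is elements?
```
[17, 51, 72]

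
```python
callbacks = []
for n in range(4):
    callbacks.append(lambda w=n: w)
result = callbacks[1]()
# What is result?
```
1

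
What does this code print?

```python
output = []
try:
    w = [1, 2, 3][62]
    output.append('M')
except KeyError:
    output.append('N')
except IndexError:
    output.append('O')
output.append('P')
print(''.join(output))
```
OP

IndexError is caught by its specific handler, not KeyError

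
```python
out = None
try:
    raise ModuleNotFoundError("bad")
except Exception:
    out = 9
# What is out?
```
9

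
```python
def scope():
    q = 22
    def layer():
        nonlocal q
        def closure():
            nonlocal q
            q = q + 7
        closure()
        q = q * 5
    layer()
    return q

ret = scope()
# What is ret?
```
145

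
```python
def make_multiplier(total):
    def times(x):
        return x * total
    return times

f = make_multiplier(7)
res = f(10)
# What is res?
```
70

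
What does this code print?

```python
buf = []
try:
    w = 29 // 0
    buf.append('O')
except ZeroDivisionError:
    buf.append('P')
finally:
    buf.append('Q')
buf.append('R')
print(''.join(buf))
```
PQR

finally always runs, even after exception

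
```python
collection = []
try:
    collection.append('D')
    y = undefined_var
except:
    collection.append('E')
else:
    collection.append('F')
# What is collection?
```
['D', 'E']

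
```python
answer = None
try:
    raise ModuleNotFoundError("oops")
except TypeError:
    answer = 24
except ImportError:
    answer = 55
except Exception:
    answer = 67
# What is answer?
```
55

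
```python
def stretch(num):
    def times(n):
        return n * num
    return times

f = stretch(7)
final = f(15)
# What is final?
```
105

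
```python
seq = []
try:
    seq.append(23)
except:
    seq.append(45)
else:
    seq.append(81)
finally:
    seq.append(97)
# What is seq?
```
[23, 81, 97]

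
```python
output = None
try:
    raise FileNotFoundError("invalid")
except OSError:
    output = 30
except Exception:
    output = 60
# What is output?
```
30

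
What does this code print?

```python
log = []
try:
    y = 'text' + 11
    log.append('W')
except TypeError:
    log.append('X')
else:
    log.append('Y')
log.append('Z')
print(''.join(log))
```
XZ

else block skipped when exception is caught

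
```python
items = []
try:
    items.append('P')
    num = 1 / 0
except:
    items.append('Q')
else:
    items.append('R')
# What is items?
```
['P', 'Q']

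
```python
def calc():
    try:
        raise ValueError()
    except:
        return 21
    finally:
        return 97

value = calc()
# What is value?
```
97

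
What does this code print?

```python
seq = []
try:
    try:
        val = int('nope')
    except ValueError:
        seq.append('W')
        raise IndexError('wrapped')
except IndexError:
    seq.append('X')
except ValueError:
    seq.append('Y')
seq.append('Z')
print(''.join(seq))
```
WXZ

IndexError raised and caught, original ValueError not re-raised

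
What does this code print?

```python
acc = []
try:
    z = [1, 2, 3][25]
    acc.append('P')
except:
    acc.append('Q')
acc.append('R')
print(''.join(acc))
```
QR

Exception raised in try, caught by bare except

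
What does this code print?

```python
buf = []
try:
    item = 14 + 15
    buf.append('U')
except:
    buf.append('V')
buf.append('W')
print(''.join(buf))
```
UW

No exception, try block completes normally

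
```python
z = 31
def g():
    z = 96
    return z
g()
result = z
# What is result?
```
31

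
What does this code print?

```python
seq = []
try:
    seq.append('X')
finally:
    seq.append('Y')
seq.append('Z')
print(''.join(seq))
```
XYZ

try/finally without except, no exception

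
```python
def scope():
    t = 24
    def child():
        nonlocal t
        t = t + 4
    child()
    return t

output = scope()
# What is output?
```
28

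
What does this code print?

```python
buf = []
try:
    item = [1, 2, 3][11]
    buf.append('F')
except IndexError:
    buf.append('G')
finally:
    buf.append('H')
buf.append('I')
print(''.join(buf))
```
GHI

finally always runs, even after exception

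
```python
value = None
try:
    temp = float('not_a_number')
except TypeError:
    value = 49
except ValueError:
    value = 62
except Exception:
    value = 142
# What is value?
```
62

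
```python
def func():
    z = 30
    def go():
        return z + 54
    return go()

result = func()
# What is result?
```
84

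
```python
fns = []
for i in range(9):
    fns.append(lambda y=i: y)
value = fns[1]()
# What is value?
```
1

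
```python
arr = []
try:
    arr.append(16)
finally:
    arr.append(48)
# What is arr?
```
[16, 48]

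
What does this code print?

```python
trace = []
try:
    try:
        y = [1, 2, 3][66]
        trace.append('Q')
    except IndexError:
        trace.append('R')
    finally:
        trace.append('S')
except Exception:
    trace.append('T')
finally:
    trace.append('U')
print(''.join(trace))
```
RSU

Both finally blocks run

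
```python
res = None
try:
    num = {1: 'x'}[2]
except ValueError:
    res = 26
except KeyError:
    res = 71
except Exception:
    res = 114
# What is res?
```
71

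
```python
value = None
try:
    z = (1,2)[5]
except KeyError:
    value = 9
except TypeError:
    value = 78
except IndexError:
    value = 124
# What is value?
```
124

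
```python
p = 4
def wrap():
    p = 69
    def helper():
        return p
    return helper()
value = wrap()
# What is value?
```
69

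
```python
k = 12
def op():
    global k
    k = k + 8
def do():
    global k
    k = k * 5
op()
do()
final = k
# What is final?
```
100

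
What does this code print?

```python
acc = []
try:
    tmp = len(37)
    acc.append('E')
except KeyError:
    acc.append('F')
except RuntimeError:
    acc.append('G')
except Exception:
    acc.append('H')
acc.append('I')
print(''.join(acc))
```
HI

TypeError not specifically caught, falls to Exception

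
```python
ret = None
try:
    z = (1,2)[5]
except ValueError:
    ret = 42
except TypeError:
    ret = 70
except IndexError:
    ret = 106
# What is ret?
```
106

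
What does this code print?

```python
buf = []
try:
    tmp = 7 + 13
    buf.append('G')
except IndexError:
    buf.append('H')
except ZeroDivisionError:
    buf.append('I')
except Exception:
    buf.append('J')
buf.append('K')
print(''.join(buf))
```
GK

No exception, try block completes normally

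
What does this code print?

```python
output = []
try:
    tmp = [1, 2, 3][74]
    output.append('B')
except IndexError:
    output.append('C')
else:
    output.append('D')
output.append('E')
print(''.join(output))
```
CE

else block skipped when exception is caught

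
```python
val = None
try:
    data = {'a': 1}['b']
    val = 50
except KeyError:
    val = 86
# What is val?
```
86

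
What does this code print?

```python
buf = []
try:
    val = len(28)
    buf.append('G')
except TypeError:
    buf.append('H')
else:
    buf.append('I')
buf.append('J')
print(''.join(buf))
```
HJ

else block skipped when exception is caught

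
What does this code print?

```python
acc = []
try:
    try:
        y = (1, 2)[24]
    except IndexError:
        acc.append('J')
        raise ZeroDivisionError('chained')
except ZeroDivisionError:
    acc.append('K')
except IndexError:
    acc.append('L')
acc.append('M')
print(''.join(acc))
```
JKM

ZeroDivisionError raised and caught, original IndexError not re-raised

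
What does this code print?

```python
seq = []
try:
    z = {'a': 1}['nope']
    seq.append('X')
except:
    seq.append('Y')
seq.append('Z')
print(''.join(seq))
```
YZ

Exception raised in try, caught by bare except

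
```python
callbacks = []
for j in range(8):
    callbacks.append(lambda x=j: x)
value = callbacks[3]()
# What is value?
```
3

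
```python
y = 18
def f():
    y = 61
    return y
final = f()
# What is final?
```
61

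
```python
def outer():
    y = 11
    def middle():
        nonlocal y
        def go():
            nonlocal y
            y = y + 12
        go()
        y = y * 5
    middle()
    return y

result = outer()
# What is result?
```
115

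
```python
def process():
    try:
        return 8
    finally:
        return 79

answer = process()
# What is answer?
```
79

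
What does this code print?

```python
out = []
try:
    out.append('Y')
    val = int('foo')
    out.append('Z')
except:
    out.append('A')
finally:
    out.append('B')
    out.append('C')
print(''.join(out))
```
YABC

Code before exception runs, then except, then all of finally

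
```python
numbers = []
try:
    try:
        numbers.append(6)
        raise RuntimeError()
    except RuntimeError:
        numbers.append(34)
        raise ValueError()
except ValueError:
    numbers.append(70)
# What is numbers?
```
[6, 34, 70]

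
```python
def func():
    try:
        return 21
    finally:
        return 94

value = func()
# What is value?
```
94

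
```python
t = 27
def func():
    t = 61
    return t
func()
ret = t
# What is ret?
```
27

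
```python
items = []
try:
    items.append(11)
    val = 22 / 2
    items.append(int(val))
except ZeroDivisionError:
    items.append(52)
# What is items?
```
[11, 11]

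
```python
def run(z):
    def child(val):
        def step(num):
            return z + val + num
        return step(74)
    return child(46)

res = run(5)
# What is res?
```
125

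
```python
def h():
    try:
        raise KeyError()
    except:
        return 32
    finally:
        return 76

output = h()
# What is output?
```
76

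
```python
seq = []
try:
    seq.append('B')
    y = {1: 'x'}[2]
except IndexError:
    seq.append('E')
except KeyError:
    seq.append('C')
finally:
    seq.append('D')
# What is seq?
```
['B', 'C', 'D']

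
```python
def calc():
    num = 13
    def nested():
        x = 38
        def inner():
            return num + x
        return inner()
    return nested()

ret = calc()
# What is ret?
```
51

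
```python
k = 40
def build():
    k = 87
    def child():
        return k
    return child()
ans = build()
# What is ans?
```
87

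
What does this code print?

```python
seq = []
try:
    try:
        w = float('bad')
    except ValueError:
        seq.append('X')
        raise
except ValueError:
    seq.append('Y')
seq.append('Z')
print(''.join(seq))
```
XYZ

raise without argument re-raises current exception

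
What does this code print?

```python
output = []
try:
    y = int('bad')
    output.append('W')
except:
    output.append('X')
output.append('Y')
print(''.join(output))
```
XY

Exception raised in try, caught by bare except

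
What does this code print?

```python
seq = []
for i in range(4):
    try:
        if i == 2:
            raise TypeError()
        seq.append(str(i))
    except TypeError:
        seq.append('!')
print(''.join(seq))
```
01!3

Exception on i=2 caught, loop continues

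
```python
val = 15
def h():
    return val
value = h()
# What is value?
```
15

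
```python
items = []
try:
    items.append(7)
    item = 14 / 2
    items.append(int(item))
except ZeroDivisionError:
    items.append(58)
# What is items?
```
[7, 7]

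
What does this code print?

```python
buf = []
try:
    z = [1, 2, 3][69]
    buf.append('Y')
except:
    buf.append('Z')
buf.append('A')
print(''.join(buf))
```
ZA

Exception raised in try, caught by bare except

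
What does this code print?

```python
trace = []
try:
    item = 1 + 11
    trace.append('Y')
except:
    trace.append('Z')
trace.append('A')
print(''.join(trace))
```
YA

No exception, try block completes normally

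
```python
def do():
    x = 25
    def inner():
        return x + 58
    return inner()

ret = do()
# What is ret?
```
83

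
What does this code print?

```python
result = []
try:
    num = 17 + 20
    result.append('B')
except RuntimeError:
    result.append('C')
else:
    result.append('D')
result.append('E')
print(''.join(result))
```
BDE

else block runs when no exception occurs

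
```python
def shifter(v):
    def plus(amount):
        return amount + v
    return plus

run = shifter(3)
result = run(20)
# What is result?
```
23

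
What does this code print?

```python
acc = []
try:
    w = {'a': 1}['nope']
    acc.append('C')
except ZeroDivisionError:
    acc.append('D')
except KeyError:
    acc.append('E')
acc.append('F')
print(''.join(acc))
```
EF

KeyError is caught by its specific handler, not ZeroDivisionError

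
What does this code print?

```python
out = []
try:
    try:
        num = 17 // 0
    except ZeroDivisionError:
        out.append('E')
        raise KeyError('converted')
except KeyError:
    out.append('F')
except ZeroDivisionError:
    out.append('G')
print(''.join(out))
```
EF

New KeyError raised, caught by outer KeyError handler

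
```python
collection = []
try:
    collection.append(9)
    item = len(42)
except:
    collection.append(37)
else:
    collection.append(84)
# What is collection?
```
[9, 37]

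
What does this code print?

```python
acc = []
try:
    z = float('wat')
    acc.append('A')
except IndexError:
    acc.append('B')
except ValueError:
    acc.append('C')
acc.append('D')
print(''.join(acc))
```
CD

ValueError is caught by its specific handler, not IndexError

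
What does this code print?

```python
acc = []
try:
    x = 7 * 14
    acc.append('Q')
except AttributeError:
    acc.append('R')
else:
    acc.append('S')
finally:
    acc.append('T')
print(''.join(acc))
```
QST

else runs before finally when no exception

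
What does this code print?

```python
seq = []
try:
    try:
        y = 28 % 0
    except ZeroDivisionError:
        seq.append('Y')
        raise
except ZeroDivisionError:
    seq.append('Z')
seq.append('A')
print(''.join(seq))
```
YZA

raise without argument re-raises current exception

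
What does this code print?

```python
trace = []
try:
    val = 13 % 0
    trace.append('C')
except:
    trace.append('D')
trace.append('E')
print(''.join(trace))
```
DE

Exception raised in try, caught by bare except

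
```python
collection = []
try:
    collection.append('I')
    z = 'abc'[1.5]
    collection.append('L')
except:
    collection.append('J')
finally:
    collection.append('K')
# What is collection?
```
['I', 'J', 'K']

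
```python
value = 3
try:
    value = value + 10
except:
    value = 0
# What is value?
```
13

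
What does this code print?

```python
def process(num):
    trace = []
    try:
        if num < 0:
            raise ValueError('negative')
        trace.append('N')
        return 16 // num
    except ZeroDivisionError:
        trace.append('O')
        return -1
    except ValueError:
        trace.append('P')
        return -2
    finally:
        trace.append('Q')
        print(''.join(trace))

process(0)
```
NOQ

num=0 causes ZeroDivisionError, caught, finally prints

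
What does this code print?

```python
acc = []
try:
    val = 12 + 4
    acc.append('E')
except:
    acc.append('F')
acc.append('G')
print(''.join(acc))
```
EG

No exception, try block completes normally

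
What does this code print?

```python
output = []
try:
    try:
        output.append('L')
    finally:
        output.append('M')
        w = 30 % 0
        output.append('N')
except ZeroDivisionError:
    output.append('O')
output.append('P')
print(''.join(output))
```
LMOP

Exception in inner finally caught by outer except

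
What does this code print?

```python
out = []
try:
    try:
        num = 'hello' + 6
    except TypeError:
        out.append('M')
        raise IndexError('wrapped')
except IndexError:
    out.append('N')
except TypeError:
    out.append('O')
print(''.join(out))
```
MN

New IndexError raised, caught by outer IndexError handler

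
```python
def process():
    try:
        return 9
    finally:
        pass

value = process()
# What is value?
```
9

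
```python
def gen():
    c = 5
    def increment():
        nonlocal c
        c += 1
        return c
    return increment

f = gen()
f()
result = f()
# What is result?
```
7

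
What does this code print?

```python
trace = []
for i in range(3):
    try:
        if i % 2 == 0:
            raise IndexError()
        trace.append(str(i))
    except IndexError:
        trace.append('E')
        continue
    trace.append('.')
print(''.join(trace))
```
E1.E

continue in except skips rest of loop body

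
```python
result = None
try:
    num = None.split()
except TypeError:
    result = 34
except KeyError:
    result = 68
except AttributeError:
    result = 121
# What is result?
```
121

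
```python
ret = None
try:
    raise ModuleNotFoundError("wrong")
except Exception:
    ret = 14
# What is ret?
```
14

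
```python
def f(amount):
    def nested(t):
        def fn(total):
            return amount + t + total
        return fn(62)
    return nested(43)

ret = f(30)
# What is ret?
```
135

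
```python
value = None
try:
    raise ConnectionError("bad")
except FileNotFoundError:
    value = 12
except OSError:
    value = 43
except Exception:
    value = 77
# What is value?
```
43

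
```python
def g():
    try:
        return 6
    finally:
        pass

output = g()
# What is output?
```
6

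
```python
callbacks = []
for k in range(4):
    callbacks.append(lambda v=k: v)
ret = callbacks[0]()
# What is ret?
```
0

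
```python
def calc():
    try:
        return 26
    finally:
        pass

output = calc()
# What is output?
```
26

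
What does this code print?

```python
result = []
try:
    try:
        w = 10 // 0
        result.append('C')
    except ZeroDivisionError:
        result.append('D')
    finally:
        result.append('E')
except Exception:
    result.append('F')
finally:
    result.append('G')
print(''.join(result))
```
DEG

Both finally blocks run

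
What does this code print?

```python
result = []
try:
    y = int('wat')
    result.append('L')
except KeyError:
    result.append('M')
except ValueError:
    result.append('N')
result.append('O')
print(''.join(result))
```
NO

ValueError is caught by its specific handler, not KeyError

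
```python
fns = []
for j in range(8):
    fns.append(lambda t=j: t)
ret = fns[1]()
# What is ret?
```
1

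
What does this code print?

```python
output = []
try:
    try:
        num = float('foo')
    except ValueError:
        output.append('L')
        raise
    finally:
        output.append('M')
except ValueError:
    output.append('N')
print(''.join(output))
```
LMN

finally runs before re-raised exception propagates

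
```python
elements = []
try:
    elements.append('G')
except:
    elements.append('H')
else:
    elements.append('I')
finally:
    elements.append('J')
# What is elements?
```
['G', 'I', 'J']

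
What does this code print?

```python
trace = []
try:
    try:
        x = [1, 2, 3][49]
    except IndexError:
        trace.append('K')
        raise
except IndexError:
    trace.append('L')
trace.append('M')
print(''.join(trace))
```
KLM

raise without argument re-raises current exception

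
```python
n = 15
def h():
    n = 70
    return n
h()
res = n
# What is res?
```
15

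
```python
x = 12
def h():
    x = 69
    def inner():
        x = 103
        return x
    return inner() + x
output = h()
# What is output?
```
172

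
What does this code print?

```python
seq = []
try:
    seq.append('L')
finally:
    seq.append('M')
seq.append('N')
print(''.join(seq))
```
LMN

try/finally without except, no exception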